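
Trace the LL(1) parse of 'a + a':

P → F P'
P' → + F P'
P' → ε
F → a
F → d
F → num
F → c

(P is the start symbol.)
Stack is shown with the top on the left.

Stack     Input    Action
-------------------------
P $       a + a $  output P → F P'
F P' $    a + a $  output F → a
a P' $    a + a $  match 'a'
P' $      + a $    output P' → + F P'
+ F P' $  + a $    match '+'
F P' $    a $      output F → a
a P' $    a $      match 'a'
P' $      $        output P' → ε
$         $        accept

The string is accepted.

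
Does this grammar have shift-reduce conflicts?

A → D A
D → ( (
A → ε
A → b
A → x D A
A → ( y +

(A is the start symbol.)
Yes — I0: [A → .] vs [A → . ( y +]; I3: [A → .] vs [A → . ( y +]; I7: [A → .] vs [A → . ( y +]

Augment with A' → A and build the canonical LR(0) collection (I0 = CLOSURE({[A' → . A]}), then GOTO on every symbol after a dot until no new states appear). It has 13 states:
  I0: { [A → . ( y +], [A → . D A], [A → . b], [A → . x D A], [A → .], [A' → . A], [D → . ( (] }  — shift, reduce
  I1: { [A → ( . y +], [D → ( . (] }  — shift
  I2: { [A' → A .] }  — accept
  I3: { [A → . ( y +], [A → . D A], [A → . b], [A → . x D A], [A → .], [A → D . A], [D → . ( (] }  — shift, reduce
  I4: { [A → b .] }  — reduce
  I5: { [A → x . D A], [D → . ( (] }  — shift
  I6: { [D → ( . (] }  — shift
  I7: { [A → . ( y +], [A → . D A], [A → . b], [A → . x D A], [A → .], [A → x D . A], [D → . ( (] }  — shift, reduce
  I8: { [A → x D A .] }  — reduce
  I9: { [D → ( ( .] }  — reduce
  I10: { [A → D A .] }  — reduce
  I11: { [A → ( y . +] }  — shift
  I12: { [A → ( y + .] }  — reduce

I0 contains reduce item [A → .] and shift items [A → . ( y +], [A → . b], [A → . x D A], [D → . ( (] — shift-reduce conflict.
I3 contains reduce item [A → .] and shift items [A → . ( y +], [A → . b], [A → . x D A], [D → . ( (] — shift-reduce conflict.
I7 contains reduce item [A → .] and shift items [A → . ( y +], [A → . b], [A → . x D A], [D → . ( (] — shift-reduce conflict.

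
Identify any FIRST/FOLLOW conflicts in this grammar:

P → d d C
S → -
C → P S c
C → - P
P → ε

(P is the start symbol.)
No FIRST/FOLLOW conflicts.

A FIRST/FOLLOW conflict occurs when a non-terminal N has a nullable alternative N → β (β ⇒* ε) and another alternative N → α with FIRST(α) ∩ FOLLOW(N) ≠ ∅: on such a lookahead the parser cannot decide between expanding α and letting N vanish via β.

Nullable non-terminals: P.

P: nullable alternative(s) P → ε; FOLLOW(P) = { $, '-' }
  P → d d C: FIRST \ {ε} = { 'd' } — disjoint from FOLLOW(P)
  P → ε: FIRST \ {ε} = { } — this is the only nullable alternative, skip

C, S have no nullable alternative, so no FIRST/FOLLOW check is needed there.

No FIRST/FOLLOW conflicts found.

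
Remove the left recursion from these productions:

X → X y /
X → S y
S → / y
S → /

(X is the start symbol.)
X is directly left-recursive. The standard transformation for
  A → A α₁ | ... | A α_m | β₁ | ... | β_n
is
  A  → β₁ A' | ... | β_n A'
  A' → α₁ A' | ... | α_m A' | ε

X → S y becomes X → S y X'
X → X y / becomes X' → y / X'
Add X' → ε

Productions for other non-terminals are unchanged:
  S → / y
  S → /

Resulting grammar:
X → S y X'
X' → y / X'
X' → ε
S → / y
S → /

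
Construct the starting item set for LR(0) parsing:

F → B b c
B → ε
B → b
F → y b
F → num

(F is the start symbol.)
First, augment the grammar with F' → F
I₀ = CLOSURE({ [F' → . F] }):
  [F' → . F] has the dot before F: add [F → . B b c], [F → . y b], [F → . num]
  [F → . B b c] has the dot before B: add [B → .], [B → . b]
No further items can be added.

I₀ = { [B → . b], [B → .], [F → . B b c], [F → . num], [F → . y b], [F' → . F] }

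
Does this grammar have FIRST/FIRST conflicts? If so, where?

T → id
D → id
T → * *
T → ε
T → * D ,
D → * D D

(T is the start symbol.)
Yes. T → '*' '*' / T → '*' D ',' on { '*' }

A FIRST/FIRST conflict occurs when two productions N → α and N → β for the same non-terminal have FIRST(α) ∩ FIRST(β) ≠ ∅ (with ε ∈ FIRST of a nullable right-hand side, so two nullable alternatives also conflict).

Productions for T:
  T → id: FIRST = { 'id' }
  T → * *: FIRST = { '*' }
  T → ε: FIRST = { ε }
  T → * D ,: FIRST = { '*' }
Productions for D:
  D → id: FIRST = { 'id' }
  D → * D D: FIRST = { '*' }

Conflict for T: T → * * and T → * D ,
  Overlap: { '*' }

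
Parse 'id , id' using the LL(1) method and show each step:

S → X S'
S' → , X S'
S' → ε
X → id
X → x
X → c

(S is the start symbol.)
LL(1) parsing maintains a stack (initially the start symbol over $) and the input. At each step: if the stack top is a terminal, match it against the current input token; if it is a non-terminal N, replace it with the RHS of M[N, lookahead] (the unique production whose predict set contains the lookahead).

Stack is shown with the top on the left.

Stack     Input      Action
---------------------------
S $       id , id $  output S → X S'
X S' $    id , id $  output X → id
id S' $   id , id $  match 'id'
S' $      , id $     output S' → , X S'
, X S' $  , id $     match ','
X S' $    id $       output X → id
id S' $   id $       match 'id'
S' $      $          output S' → ε
$         $          accept

The string is accepted.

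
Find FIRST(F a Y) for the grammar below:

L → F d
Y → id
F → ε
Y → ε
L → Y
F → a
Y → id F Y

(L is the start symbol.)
{ 'a' }

FIRST sets of the non-terminals involved (from the grammar, by fixed-point iteration):
  FIRST(F) = { 'a', ε }

To compute FIRST(F a Y), process the symbols left to right:
Symbol F is a non-terminal. Add FIRST(F) \ {ε} = { 'a' }
F is nullable (ε ∈ FIRST(F)), continue to the next symbol.
Symbol a is a terminal. Add 'a' and stop.
FIRST(F a Y) = { 'a' }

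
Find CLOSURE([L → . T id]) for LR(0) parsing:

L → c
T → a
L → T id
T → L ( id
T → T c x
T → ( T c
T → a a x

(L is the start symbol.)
{ [L → . T id], [L → . c], [T → . ( T c], [T → . L ( id], [T → . T c x], [T → . a a x], [T → . a] }

To compute CLOSURE, for each item [A → α.Bβ] where B is a non-terminal, add [B → .γ] for all productions B → γ; repeat for the newly added items until nothing changes.

Start with: [L → . T id]
  [L → . T id] has the dot before T: add [T → . a], [T → . L ( id], [T → . T c x], [T → . ( T c], [T → . a a x]
  [T → . L ( id] has the dot before L: add [L → . c]
No further items can be added.

CLOSURE = { [L → . T id], [L → . c], [T → . ( T c], [T → . L ( id], [T → . T c x], [T → . a a x], [T → . a] }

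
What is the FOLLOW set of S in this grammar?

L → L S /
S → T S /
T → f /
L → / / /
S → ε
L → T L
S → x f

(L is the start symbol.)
To compute FOLLOW(S), find every occurrence of S on a right-hand side N → α S β: add FIRST(β) \ {ε}, and if β is empty or nullable also add FOLLOW(N). Iterate to a fixed point.

In L → L S /: S is followed by '/', add FIRST('/') \ {ε} = { '/' }
In S → T S /: S is followed by '/', add FIRST('/') \ {ε} = { '/' }

Taking the union: FOLLOW(S) = { '/' }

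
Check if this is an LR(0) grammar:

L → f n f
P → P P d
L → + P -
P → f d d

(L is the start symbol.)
Yes, the grammar is LR(0)

A grammar is LR(0) if no state in the canonical LR(0) collection has:
  - both a shift item (dot before a terminal) and a complete item (shift-reduce conflict), or
  - two or more complete items (reduce-reduce conflict; the accept item [L' → L .] counts as a complete item here).

Augment with L' → L and build the canonical LR(0) collection (I0 = CLOSURE({[L' → . L]}), then GOTO on every symbol after a dot until no new states appear). It has 13 states:
  I0: { [L → . + P -], [L → . f n f], [L' → . L] }  — shift
  I1: { [L → + . P -], [P → . P P d], [P → . f d d] }  — shift
  I2: { [L' → L .] }  — accept
  I3: { [L → f . n f] }  — shift
  I4: { [L → f n . f] }  — shift
  I5: { [L → f n f .] }  — reduce
  I6: { [L → + P . -], [P → . P P d], [P → . f d d], [P → P . P d] }  — shift
  I7: { [P → f . d d] }  — shift
  I8: { [P → f d . d] }  — shift
  I9: { [P → f d d .] }  — reduce
  I10: { [L → + P - .] }  — reduce
  I11: { [P → . P P d], [P → . f d d], [P → P . P d], [P → P P . d] }  — shift
  I12: { [P → P P d .] }  — reduce

Every state is either a pure shift/goto state or contains exactly one complete item and nothing to shift — no conflicts. The grammar is LR(0).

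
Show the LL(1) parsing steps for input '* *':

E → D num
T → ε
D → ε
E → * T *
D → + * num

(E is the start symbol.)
Stack is shown with the top on the left.

Stack    Input  Action
----------------------
E $      * * $  output E → * T *
* T * $  * * $  match '*'
T * $    * $    output T → ε
* $      * $    match '*'
$        $      accept

The string is accepted.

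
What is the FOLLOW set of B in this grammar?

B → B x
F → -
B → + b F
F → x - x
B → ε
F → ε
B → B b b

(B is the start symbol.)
{ $, 'b', 'x' }

B is the start symbol, so $ ∈ FOLLOW(B).
In B → B x: B is followed by x, add FIRST(x) \ {ε} = { 'x' }
In B → B b b: B is followed by b b, add FIRST(b b) \ {ε} = { 'b' }

Taking the union: FOLLOW(B) = { $, 'b', 'x' }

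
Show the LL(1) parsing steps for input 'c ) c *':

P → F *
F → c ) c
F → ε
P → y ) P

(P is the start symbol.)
Stack is shown with the top on the left.

Stack      Input      Action
----------------------------
P $        c ) c * $  output P → F *
F * $      c ) c * $  output F → c ) c
c ) c * $  c ) c * $  match 'c'
) c * $    ) c * $    match ')'
c * $      c * $      match 'c'
* $        * $        match '*'
$          $          accept

The string is accepted.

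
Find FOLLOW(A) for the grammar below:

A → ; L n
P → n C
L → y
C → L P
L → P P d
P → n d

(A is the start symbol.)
{ $ }

A is the start symbol, so $ ∈ FOLLOW(A).
A does not occur on any right-hand side.

Taking the union: FOLLOW(A) = { $ }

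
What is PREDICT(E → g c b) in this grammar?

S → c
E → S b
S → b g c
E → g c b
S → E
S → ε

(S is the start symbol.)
{ 'g' }

PREDICT(E → g c b) = (FIRST(RHS) \ {ε}) ∪ (FOLLOW(E) if ε ∈ FIRST(RHS), i.e. RHS ⇒* ε)
FIRST(g c b) = { 'g' }
ε ∉ FIRST(g c b), so FOLLOW(E) is not added.
PREDICT(E → g c b) = { 'g' }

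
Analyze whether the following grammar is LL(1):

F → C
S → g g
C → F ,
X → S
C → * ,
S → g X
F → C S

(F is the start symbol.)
Relevant sets:
  FIRST(C) = { '*' }
  FIRST(F) = { '*' }

For F:
  PREDICT(F → C) = { '*' }
  PREDICT(F → C S) = { '*' }
For S:
  PREDICT(S → g g) = { 'g' }
  PREDICT(S → g X) = { 'g' }
For C:
  PREDICT(C → F ',') = { '*' }
  PREDICT(C → '*' ',') = { '*' }
X has a single production, so nothing to check there.

Conflict found: Predict set conflict for F: { '*' }
The grammar is NOT LL(1).

Answer: No. Predict set conflict for F: { '*' }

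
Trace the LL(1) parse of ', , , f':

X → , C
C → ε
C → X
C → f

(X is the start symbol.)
LL(1) parsing maintains a stack (initially the start symbol over $) and the input. At each step: if the stack top is a terminal, match it against the current input token; if it is a non-terminal N, replace it with the RHS of M[N, lookahead] (the unique production whose predict set contains the lookahead).

Stack is shown with the top on the left.

Stack  Input      Action
------------------------
X $    , , , f $  output X → , C
, C $  , , , f $  match ','
C $    , , f $    output C → X
X $    , , f $    output X → , C
, C $  , , f $    match ','
C $    , f $      output C → X
X $    , f $      output X → , C
, C $  , f $      match ','
C $    f $        output C → f
f $    f $        match 'f'
$      $          accept

The string is accepted.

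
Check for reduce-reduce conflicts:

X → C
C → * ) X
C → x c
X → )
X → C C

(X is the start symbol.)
No reduce-reduce conflicts

Augment with X' → X and build the canonical LR(0) collection (I0 = CLOSURE({[X' → . X]}), then GOTO on every symbol after a dot until no new states appear). It has 10 states:
  I0: { [C → . * ) X], [C → . x c], [X → . )], [X → . C C], [X → . C], [X' → . X] }  — shift
  I1: { [X → ) .] }  — reduce
  I2: { [C → * . ) X] }  — shift
  I3: { [C → . * ) X], [C → . x c], [X → C . C], [X → C .] }  — shift, reduce
  I4: { [X' → X .] }  — accept
  I5: { [C → x . c] }  — shift
  I6: { [C → x c .] }  — reduce
  I7: { [X → C C .] }  — reduce
  I8: { [C → * ) . X], [C → . * ) X], [C → . x c], [X → . )], [X → . C C], [X → . C] }  — shift
  I9: { [C → * ) X .] }  — reduce

No state contains more than one complete item.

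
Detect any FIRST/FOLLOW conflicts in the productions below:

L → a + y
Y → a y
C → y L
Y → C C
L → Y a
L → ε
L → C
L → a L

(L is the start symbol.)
A FIRST/FOLLOW conflict occurs when a non-terminal N has a nullable alternative N → β (β ⇒* ε) and another alternative N → α with FIRST(α) ∩ FOLLOW(N) ≠ ∅: on such a lookahead the parser cannot decide between expanding α and letting N vanish via β.

Nullable non-terminals: L.
FIRST sets used below: FIRST(Y) = { 'a', 'y' }, FIRST(C) = { 'y' }

L: nullable alternative(s) L → ε; FOLLOW(L) = { $, 'a', 'y' }
  L → a + y: FIRST \ {ε} = { 'a' } — overlaps FOLLOW(L) on { 'a' }: CONFLICT
  L → Y a: FIRST \ {ε} = { 'a', 'y' } — overlaps FOLLOW(L) on { 'a', 'y' }: CONFLICT
  L → ε: FIRST \ {ε} = { } — this is the only nullable alternative, skip
  L → C: FIRST \ {ε} = { 'y' } — overlaps FOLLOW(L) on { 'y' }: CONFLICT
  L → a L: FIRST \ {ε} = { 'a' } — overlaps FOLLOW(L) on { 'a' }: CONFLICT

C, Y have no nullable alternative, so no FIRST/FOLLOW check is needed there.

So the grammar has 4 FIRST/FOLLOW conflicts (marked CONFLICT above).

Answer: Yes. L → a '+' y with FOLLOW(L) on { 'a' }; L → Y a with FOLLOW(L) on { 'a', 'y' }; L → C with FOLLOW(L) on { 'y' }; L → a L with FOLLOW(L) on { 'a' }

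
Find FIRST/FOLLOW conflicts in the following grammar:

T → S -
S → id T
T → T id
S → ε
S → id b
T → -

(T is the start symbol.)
A FIRST/FOLLOW conflict occurs when a non-terminal N has a nullable alternative N → β (β ⇒* ε) and another alternative N → α with FIRST(α) ∩ FOLLOW(N) ≠ ∅: on such a lookahead the parser cannot decide between expanding α and letting N vanish via β.

Nullable non-terminals: S.

S: nullable alternative(s) S → ε; FOLLOW(S) = { '-' }
  S → id T: FIRST \ {ε} = { 'id' } — disjoint from FOLLOW(S)
  S → ε: FIRST \ {ε} = { } — this is the only nullable alternative, skip
  S → id b: FIRST \ {ε} = { 'id' } — disjoint from FOLLOW(S)

T has no nullable alternative, so no FIRST/FOLLOW check is needed there.

No FIRST/FOLLOW conflicts found.

Answer: No FIRST/FOLLOW conflicts.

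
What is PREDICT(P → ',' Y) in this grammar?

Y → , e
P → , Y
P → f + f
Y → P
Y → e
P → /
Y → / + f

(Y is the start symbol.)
{ ',' }

PREDICT(P → ',' Y) = (FIRST(RHS) \ {ε}) ∪ (FOLLOW(P) if ε ∈ FIRST(RHS), i.e. RHS ⇒* ε)
FIRST(',' Y) = { ',' }
ε ∉ FIRST(',' Y), so FOLLOW(P) is not added.
PREDICT(P → ',' Y) = { ',' }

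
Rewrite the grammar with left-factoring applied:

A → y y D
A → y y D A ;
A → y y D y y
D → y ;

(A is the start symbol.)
Left-factoring transforms A → αβ₁ | αβ₂ into A → αA' and A' → β₁ | β₂
(α is the longest common prefix among the alternatives). Repeat until
no nonterminal has two alternatives with a common prefix.

Round 1: A has alternatives sharing prefix 'y y D'. Introduce A': A → y y D A'
  Add: A' → ε
  Add: A' → A ;
  Add: A' → y y

No remaining common prefixes — done.

Resulting grammar:
A → y y D A'
A' → ε
A' → A ;
A' → y y
D → y ;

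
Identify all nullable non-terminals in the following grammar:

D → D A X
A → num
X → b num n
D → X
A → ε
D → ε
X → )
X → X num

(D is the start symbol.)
A non-terminal is nullable if it can derive ε (the empty string): either it has an ε-production, or it has a production whose right-hand side consists entirely of nullable non-terminals.

ε-productions: A → ε, D → ε
So A, D are immediately nullable.
No further non-terminal can be added: every production for the remaining non-terminals contains a terminal or a non-nullable non-terminal.
Nullable = { 'A', 'D' }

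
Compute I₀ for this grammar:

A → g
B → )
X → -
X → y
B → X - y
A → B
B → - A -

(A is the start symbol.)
{ [A → . B], [A → . g], [A' → . A], [B → . )], [B → . - A -], [B → . X - y], [X → . -], [X → . y] }

First, augment the grammar with A' → A
I₀ = CLOSURE({ [A' → . A] }):
  [A' → . A] has the dot before A: add [A → . g], [A → . B]
  [A → . B] has the dot before B: add [B → . )], [B → . X - y], [B → . - A -]
  [B → . X - y] has the dot before X: add [X → . -], [X → . y]
No further items can be added.

I₀ = { [A → . B], [A → . g], [A' → . A], [B → . )], [B → . - A -], [B → . X - y], [X → . -], [X → . y] }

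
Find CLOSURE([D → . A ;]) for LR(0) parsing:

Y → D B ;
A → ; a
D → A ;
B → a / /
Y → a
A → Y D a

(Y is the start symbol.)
To compute CLOSURE, for each item [A → α.Bβ] where B is a non-terminal, add [B → .γ] for all productions B → γ; repeat for the newly added items until nothing changes.

Start with: [D → . A ;]
  [D → . A ;] has the dot before A: add [A → . ; a], [A → . Y D a]
  [A → . Y D a] has the dot before Y: add [Y → . D B ;], [Y → . a]
  [Y → . D B ;] has the dot before D: all D-items already present
No further items can be added.

CLOSURE = { [A → . ; a], [A → . Y D a], [D → . A ;], [Y → . D B ;], [Y → . a] }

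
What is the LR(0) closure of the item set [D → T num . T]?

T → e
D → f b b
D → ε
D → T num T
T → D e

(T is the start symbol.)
{ [D → . T num T], [D → . f b b], [D → .], [D → T num . T], [T → . D e], [T → . e] }

Start with: [D → T num . T]
  [D → T num . T] has the dot before T: add [T → . e], [T → . D e]
  [T → . D e] has the dot before D: add [D → . f b b], [D → .], [D → . T num T]
No further items can be added.

CLOSURE = { [D → . T num T], [D → . f b b], [D → .], [D → T num . T], [T → . D e], [T → . e] }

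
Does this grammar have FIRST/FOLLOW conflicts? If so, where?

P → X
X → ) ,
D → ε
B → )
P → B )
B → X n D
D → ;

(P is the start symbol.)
No FIRST/FOLLOW conflicts.

A FIRST/FOLLOW conflict occurs when a non-terminal N has a nullable alternative N → β (β ⇒* ε) and another alternative N → α with FIRST(α) ∩ FOLLOW(N) ≠ ∅: on such a lookahead the parser cannot decide between expanding α and letting N vanish via β.

Nullable non-terminals: D.

D: nullable alternative(s) D → ε; FOLLOW(D) = { ')' }
  D → ε: FIRST \ {ε} = { } — this is the only nullable alternative, skip
  D → ;: FIRST \ {ε} = { ';' } — disjoint from FOLLOW(D)

B, P, X have no nullable alternative, so no FIRST/FOLLOW check is needed there.

No FIRST/FOLLOW conflicts found.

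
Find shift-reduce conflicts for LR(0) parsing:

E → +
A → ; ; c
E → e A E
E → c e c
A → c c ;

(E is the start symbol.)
No shift-reduce conflicts

Augment with E' → E and build the canonical LR(0) collection (I0 = CLOSURE({[E' → . E]}), then GOTO on every symbol after a dot until no new states appear). It has 15 states:
  I0: { [E → . +], [E → . c e c], [E → . e A E], [E' → . E] }  — shift
  I1: { [E → + .] }  — reduce
  I2: { [E' → E .] }  — accept
  I3: { [E → c . e c] }  — shift
  I4: { [A → . ; ; c], [A → . c c ;], [E → e . A E] }  — shift
  I5: { [A → ; . ; c] }  — shift
  I6: { [E → . +], [E → . c e c], [E → . e A E], [E → e A . E] }  — shift
  I7: { [A → c . c ;] }  — shift
  I8: { [A → c c . ;] }  — shift
  I9: { [A → c c ; .] }  — reduce
  I10: { [E → e A E .] }  — reduce
  I11: { [A → ; ; . c] }  — shift
  I12: { [A → ; ; c .] }  — reduce
  I13: { [E → c e . c] }  — shift
  I14: { [E → c e c .] }  — reduce

No state contains both a complete item and a shift item.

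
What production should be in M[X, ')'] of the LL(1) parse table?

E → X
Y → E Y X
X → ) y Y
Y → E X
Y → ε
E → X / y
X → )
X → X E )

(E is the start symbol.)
To find M[X, ')'], we find productions for X where ')' is in the predict set (PREDICT(N → α) = (FIRST(α) \ {ε}) ∪ (FOLLOW(N) if α ⇒* ε)).

Relevant sets:
  FIRST(X) = { ')' }

X → ) y Y: PREDICT = { ')' }
  ')' is in predict set, so this production goes in M[X, ')']
X → ): PREDICT = { ')' }
  ')' is in predict set, so this production goes in M[X, ')']
X → X E ): PREDICT = { ')' }
  ')' is in predict set, so this production goes in M[X, ')']

M[X, ')'] = X → ) y Y, X → ), X → X E )  (a multiply-defined cell — the grammar is not LL(1))

Answer: X → ) y Y, X → ), X → X E )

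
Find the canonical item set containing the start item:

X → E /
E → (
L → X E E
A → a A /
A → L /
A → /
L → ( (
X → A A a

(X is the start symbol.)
First, augment the grammar with X' → X
I₀ = CLOSURE({ [X' → . X] }):
  [X' → . X] has the dot before X: add [X → . E /], [X → . A A a]
  [X → . E /] has the dot before E: add [E → . (]
  [X → . A A a] has the dot before A: add [A → . a A /], [A → . L /], [A → . /]
  [A → . L /] has the dot before L: add [L → . X E E], [L → . ( (]
No further items can be added.

I₀ = { [A → . /], [A → . L /], [A → . a A /], [E → . (], [L → . ( (], [L → . X E E], [X → . A A a], [X → . E /], [X' → . X] }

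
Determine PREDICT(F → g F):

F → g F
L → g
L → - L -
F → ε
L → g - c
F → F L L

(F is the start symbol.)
PREDICT(F → g F) = (FIRST(RHS) \ {ε}) ∪ (FOLLOW(F) if ε ∈ FIRST(RHS), i.e. RHS ⇒* ε)
FIRST(g F) = { 'g' }
ε ∉ FIRST(g F), so FOLLOW(F) is not added.
PREDICT(F → g F) = { 'g' }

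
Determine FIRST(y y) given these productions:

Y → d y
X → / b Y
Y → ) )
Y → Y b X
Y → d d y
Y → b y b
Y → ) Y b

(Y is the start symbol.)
To compute FIRST(y y), process the symbols left to right:
Symbol y is a terminal. Add 'y' and stop.
FIRST(y y) = { 'y' }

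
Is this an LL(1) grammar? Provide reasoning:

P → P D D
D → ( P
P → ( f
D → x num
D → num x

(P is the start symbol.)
A grammar is LL(1) if for each non-terminal N with multiple productions, the predict sets of those productions are pairwise disjoint, where PREDICT(N → α) = (FIRST(α) \ {ε}) ∪ (FOLLOW(N) if α ⇒* ε).

Relevant sets:
  FIRST(P) = { '(' }

For P:
  PREDICT(P → P D D) = { '(' }
  PREDICT(P → '(' f) = { '(' }
For D:
  PREDICT(D → '(' P) = { '(' }
  PREDICT(D → x num) = { 'x' }
  PREDICT(D → num x) = { 'num' }

Conflict found: Predict set conflict for P: { '(' }
The grammar is NOT LL(1).

Answer: No. Predict set conflict for P: { '(' }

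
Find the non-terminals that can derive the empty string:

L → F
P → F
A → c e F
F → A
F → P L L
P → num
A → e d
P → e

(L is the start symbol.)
There are no ε-productions, so no non-terminal can derive ε.
No non-terminals are nullable.

Answer: None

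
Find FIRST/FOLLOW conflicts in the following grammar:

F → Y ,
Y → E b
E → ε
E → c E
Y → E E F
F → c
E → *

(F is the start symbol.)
Yes. E → c E with FOLLOW(E) on { 'c' }; E → '*' with FOLLOW(E) on { '*' }

A FIRST/FOLLOW conflict occurs when a non-terminal N has a nullable alternative N → β (β ⇒* ε) and another alternative N → α with FIRST(α) ∩ FOLLOW(N) ≠ ∅: on such a lookahead the parser cannot decide between expanding α and letting N vanish via β.

Nullable non-terminals: E.

E: nullable alternative(s) E → ε; FOLLOW(E) = { '*', 'b', 'c' }
  E → ε: FIRST \ {ε} = { } — this is the only nullable alternative, skip
  E → c E: FIRST \ {ε} = { 'c' } — overlaps FOLLOW(E) on { 'c' }: CONFLICT
  E → *: FIRST \ {ε} = { '*' } — overlaps FOLLOW(E) on { '*' }: CONFLICT

F, Y have no nullable alternative, so no FIRST/FOLLOW check is needed there.

So the grammar has 2 FIRST/FOLLOW conflicts (marked CONFLICT above).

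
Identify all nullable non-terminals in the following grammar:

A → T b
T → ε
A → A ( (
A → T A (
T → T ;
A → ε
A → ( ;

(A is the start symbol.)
A non-terminal is nullable if it can derive ε (the empty string): either it has an ε-production, or it has a production whose right-hand side consists entirely of nullable non-terminals.

ε-productions: T → ε, A → ε
So T, A are immediately nullable.
Every non-terminal is now nullable.
Nullable = { 'A', 'T' }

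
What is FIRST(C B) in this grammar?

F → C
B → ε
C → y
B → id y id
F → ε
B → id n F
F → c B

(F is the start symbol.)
FIRST sets of the non-terminals involved (from the grammar, by fixed-point iteration):
  FIRST(C) = { 'y' }

To compute FIRST(C B), process the symbols left to right:
Symbol C is a non-terminal. Add FIRST(C) \ {ε} = { 'y' }
C is not nullable (ε ∉ FIRST(C)), so stop here.
FIRST(C B) = { 'y' }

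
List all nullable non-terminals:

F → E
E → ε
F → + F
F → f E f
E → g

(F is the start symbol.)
{ 'E', 'F' }

ε-productions: E → ε
So E is immediately nullable.
F → E: every symbol on the right is nullable, so F is nullable too.
Every non-terminal is now nullable.
Nullable = { 'E', 'F' }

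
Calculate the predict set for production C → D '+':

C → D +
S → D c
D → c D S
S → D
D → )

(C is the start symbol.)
PREDICT(C → D '+') = (FIRST(RHS) \ {ε}) ∪ (FOLLOW(C) if ε ∈ FIRST(RHS), i.e. RHS ⇒* ε)
FIRST(D) = { ')', 'c' }
FIRST(D '+') = { ')', 'c' }
ε ∉ FIRST(D '+'), so FOLLOW(C) is not added.
PREDICT(C → D '+') = { ')', 'c' }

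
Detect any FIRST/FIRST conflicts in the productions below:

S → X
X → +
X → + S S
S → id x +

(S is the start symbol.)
Yes. X → '+' / X → '+' S S on { '+' }

FIRST sets of the non-terminals at (or reachable through a nullable prefix from) the front of some alternative:
  FIRST(X) = { '+' }

Productions for S:
  S → X: FIRST = { '+' }
  S → id x +: FIRST = { 'id' }
Productions for X:
  X → +: FIRST = { '+' }
  X → + S S: FIRST = { '+' }

Conflict for X: X → + and X → + S S
  Overlap: { '+' }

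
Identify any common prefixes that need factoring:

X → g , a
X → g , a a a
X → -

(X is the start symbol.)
Left-factoring is needed when two productions for the same non-terminal
share a common prefix on the right-hand side.

Productions for X:
  X → g , a
  X → g , a a a
  X → -

Found common prefix 'g , a' in productions for X

Answer: Yes, X has productions with common prefix 'g , a'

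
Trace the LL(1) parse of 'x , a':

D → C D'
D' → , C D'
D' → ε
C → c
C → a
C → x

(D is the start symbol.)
LL(1) parsing maintains a stack (initially the start symbol over $) and the input. At each step: if the stack top is a terminal, match it against the current input token; if it is a non-terminal N, replace it with the RHS of M[N, lookahead] (the unique production whose predict set contains the lookahead).

Stack is shown with the top on the left.

Stack     Input    Action
-------------------------
D $       x , a $  output D → C D'
C D' $    x , a $  output C → x
x D' $    x , a $  match 'x'
D' $      , a $    output D' → , C D'
, C D' $  , a $    match ','
C D' $    a $      output C → a
a D' $    a $      match 'a'
D' $      $        output D' → ε
$         $        accept

The string is accepted.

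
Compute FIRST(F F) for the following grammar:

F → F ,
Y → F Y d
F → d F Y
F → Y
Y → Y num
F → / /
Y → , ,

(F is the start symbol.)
{ ',', '/', 'd' }

FIRST sets of the non-terminals involved (from the grammar, by fixed-point iteration):
  FIRST(F) = { ',', '/', 'd' }

To compute FIRST(F F), process the symbols left to right:
Symbol F is a non-terminal. Add FIRST(F) \ {ε} = { ',', '/', 'd' }
F is not nullable (ε ∉ FIRST(F)), so stop here.
FIRST(F F) = { ',', '/', 'd' }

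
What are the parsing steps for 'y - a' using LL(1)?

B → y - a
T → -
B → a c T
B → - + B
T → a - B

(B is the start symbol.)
LL(1) parsing maintains a stack (initially the start symbol over $) and the input. At each step: if the stack top is a terminal, match it against the current input token; if it is a non-terminal N, replace it with the RHS of M[N, lookahead] (the unique production whose predict set contains the lookahead).

Stack is shown with the top on the left.

Stack    Input    Action
------------------------
B $      y - a $  output B → y - a
y - a $  y - a $  match 'y'
- a $    - a $    match '-'
a $      a $      match 'a'
$        $        accept

The string is accepted.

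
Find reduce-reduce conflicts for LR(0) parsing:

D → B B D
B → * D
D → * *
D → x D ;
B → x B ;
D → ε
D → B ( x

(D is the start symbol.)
Augment with D' → D and build the canonical LR(0) collection (I0 = CLOSURE({[D' → . D]}), then GOTO on every symbol after a dot until no new states appear). It has 18 states:
  I0: { [B → . * D], [B → . x B ;], [D → . * *], [D → . B ( x], [D → . B B D], [D → . x D ;], [D → .], [D' → . D] }  — shift, reduce
  I1: { [B → * . D], [B → . * D], [B → . x B ;], [D → * . *], [D → . * *], [D → . B ( x], [D → . B B D], [D → . x D ;], [D → .] }  — shift, reduce
  I2: { [B → . * D], [B → . x B ;], [D → B . ( x], [D → B . B D] }  — shift
  I3: { [D' → D .] }  — accept
  I4: { [B → . * D], [B → . x B ;], [B → x . B ;], [D → . * *], [D → . B ( x], [D → . B B D], [D → . x D ;], [D → .], [D → x . D ;] }  — shift, reduce
  I5: { [B → . * D], [B → . x B ;], [B → x B . ;], [D → B . ( x], [D → B . B D] }  — shift
  I6: { [D → x D . ;] }  — shift
  I7: { [D → x D ; .] }  — reduce
  I8: { [D → B ( . x] }  — shift
  I9: { [B → * . D], [B → . * D], [B → . x B ;], [D → . * *], [D → . B ( x], [D → . B B D], [D → . x D ;], [D → .] }  — shift, reduce
  I10: { [B → x B ; .] }  — reduce
  I11: { [B → . * D], [B → . x B ;], [D → . * *], [D → . B ( x], [D → . B B D], [D → . x D ;], [D → .], [D → B B . D] }  — shift, reduce
  I12: { [B → . * D], [B → . x B ;], [B → x . B ;] }  — shift
  I13: { [B → x B . ;] }  — shift
  I14: { [D → B B D .] }  — reduce
  I15: { [B → * D .] }  — reduce
  I16: { [D → B ( x .] }  — reduce
  I17: { [B → * . D], [B → . * D], [B → . x B ;], [D → * * .], [D → * . *], [D → . * *], [D → . B ( x], [D → . B B D], [D → . x D ;], [D → .] }  — shift, 2 reduces

I17 contains complete items [D → .], [D → * * .] — reduce-reduce conflict.

Answer: Yes — I17: [D → .] vs [D → * * .]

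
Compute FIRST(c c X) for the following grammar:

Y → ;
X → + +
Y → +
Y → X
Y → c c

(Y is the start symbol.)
To compute FIRST(c c X), process the symbols left to right:
Symbol c is a terminal. Add 'c' and stop.
FIRST(c c X) = { 'c' }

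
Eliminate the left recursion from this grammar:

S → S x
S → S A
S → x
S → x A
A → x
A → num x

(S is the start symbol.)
S → x S'
S → x A S'
S' → x S'
S' → A S'
S' → ε
A → x
A → num x

S is directly left-recursive. The standard transformation for
  A → A α₁ | ... | A α_m | β₁ | ... | β_n
is
  A  → β₁ A' | ... | β_n A'
  A' → α₁ A' | ... | α_m A' | ε

S → x becomes S → x S'
S → x A becomes S → x A S'
S → S x becomes S' → x S'
S → S A becomes S' → A S'
Add S' → ε

Productions for other non-terminals are unchanged:
  A → x
  A → num x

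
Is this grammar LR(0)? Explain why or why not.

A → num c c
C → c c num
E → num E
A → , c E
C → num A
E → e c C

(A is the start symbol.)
A grammar is LR(0) if no state in the canonical LR(0) collection has:
  - both a shift item (dot before a terminal) and a complete item (shift-reduce conflict), or
  - two or more complete items (reduce-reduce conflict; the accept item [A' → A .] counts as a complete item here).

Augment with A' → A and build the canonical LR(0) collection (I0 = CLOSURE({[A' → . A]}), then GOTO on every symbol after a dot until no new states appear). It has 18 states:
  I0: { [A → . , c E], [A → . num c c], [A' → . A] }  — shift
  I1: { [A → , . c E] }  — shift
  I2: { [A' → A .] }  — accept
  I3: { [A → num . c c] }  — shift
  I4: { [A → num c . c] }  — shift
  I5: { [A → num c c .] }  — reduce
  I6: { [A → , c . E], [E → . e c C], [E → . num E] }  — shift
  I7: { [A → , c E .] }  — reduce
  I8: { [E → e . c C] }  — shift
  I9: { [E → . e c C], [E → . num E], [E → num . E] }  — shift
  I10: { [E → num E .] }  — reduce
  I11: { [C → . c c num], [C → . num A], [E → e c . C] }  — shift
  I12: { [E → e c C .] }  — reduce
  I13: { [C → c . c num] }  — shift
  I14: { [A → . , c E], [A → . num c c], [C → num . A] }  — shift
  I15: { [C → num A .] }  — reduce
  I16: { [C → c c . num] }  — shift
  I17: { [C → c c num .] }  — reduce

Every state is either a pure shift/goto state or contains exactly one complete item and nothing to shift — no conflicts. The grammar is LR(0).

Answer: Yes, the grammar is LR(0)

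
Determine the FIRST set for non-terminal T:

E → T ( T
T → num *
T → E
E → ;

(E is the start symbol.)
FIRST sets of the other non-terminals involved (by the same procedure, iterated to a fixed point):
  FIRST(E) = { ';', 'num' }

From T → num *:
  - num is a terminal: add 'num' and stop
From T → E:
  - E is a non-terminal: add FIRST(E) \ {ε} = { ';', 'num' }
    E is not nullable, so stop

Collecting: FIRST(T) = { ';', 'num' }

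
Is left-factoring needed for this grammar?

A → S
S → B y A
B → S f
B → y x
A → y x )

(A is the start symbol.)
No, left-factoring is not needed

Left-factoring is needed when two productions for the same non-terminal
share a common prefix on the right-hand side.

Productions for A:
  A → S
  A → y x )
Productions for B:
  B → S f
  B → y x

No common prefixes found.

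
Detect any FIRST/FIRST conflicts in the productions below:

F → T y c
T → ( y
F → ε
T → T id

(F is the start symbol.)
Yes. T → '(' y / T → T id on { '(' }

A FIRST/FIRST conflict occurs when two productions N → α and N → β for the same non-terminal have FIRST(α) ∩ FIRST(β) ≠ ∅ (with ε ∈ FIRST of a nullable right-hand side, so two nullable alternatives also conflict).

FIRST sets of the non-terminals at (or reachable through a nullable prefix from) the front of some alternative:
  FIRST(T) = { '(' }

Productions for F:
  F → T y c: FIRST = { '(' }
  F → ε: FIRST = { ε }
Productions for T:
  T → ( y: FIRST = { '(' }
  T → T id: FIRST = { '(' }

Conflict for T: T → ( y and T → T id
  Overlap: { '(' }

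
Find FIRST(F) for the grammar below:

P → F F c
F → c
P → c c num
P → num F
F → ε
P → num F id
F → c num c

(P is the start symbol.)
{ 'c', ε }

To compute FIRST(F), examine every production with F on the left-hand side, reading each right-hand side left to right until a non-nullable symbol is reached.

From F → c:
  - c is a terminal: add 'c' and stop
From F → ε:
  - ε-production, so ε ∈ FIRST(F)
From F → c num c:
  - c is a terminal: add 'c' and stop

Collecting: FIRST(F) = { 'c', ε }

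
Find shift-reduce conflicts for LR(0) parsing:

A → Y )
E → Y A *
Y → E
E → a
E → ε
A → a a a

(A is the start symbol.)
Yes — I0: [E → .] vs [A → . a a a]; I3: [E → .] vs [A → Y . )]; I4: [E → a .] vs [A → a . a a]

Augment with A' → A and build the canonical LR(0) collection (I0 = CLOSURE({[A' → . A]}), then GOTO on every symbol after a dot until no new states appear). It has 10 states:
  I0: { [A → . Y )], [A → . a a a], [A' → . A], [E → . Y A *], [E → . a], [E → .], [Y → . E] }  — shift, reduce
  I1: { [A' → A .] }  — accept
  I2: { [Y → E .] }  — reduce
  I3: { [A → . Y )], [A → . a a a], [A → Y . )], [E → . Y A *], [E → . a], [E → .], [E → Y . A *], [Y → . E] }  — shift, reduce
  I4: { [A → a . a a], [E → a .] }  — shift, reduce
  I5: { [A → a a . a] }  — shift
  I6: { [A → a a a .] }  — reduce
  I7: { [A → Y ) .] }  — reduce
  I8: { [E → Y A . *] }  — shift
  I9: { [E → Y A * .] }  — reduce

I0 contains reduce item [E → .] and shift items [A → . a a a], [E → . a] — shift-reduce conflict.
I3 contains reduce item [E → .] and shift items [A → Y . )], [A → . a a a], [E → . a] — shift-reduce conflict.
I4 contains reduce item [E → a .] and shift item [A → a . a a] — shift-reduce conflict.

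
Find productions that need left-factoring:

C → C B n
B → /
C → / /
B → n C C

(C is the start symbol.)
Left-factoring is needed when two productions for the same non-terminal
share a common prefix on the right-hand side.

Productions for C:
  C → C B n
  C → / /
Productions for B:
  B → /
  B → n C C

No common prefixes found.

Answer: No, left-factoring is not needed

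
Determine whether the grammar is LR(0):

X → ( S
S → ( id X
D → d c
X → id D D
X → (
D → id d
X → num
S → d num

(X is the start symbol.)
A grammar is LR(0) if no state in the canonical LR(0) collection has:
  - both a shift item (dot before a terminal) and a complete item (shift-reduce conflict), or
  - two or more complete items (reduce-reduce conflict; the accept item [X' → X .] counts as a complete item here).

Augment with X' → X and build the canonical LR(0) collection (I0 = CLOSURE({[X' → . X]}), then GOTO on every symbol after a dot until no new states appear). It has 17 states:
  I0: { [X → . ( S], [X → . (], [X → . id D D], [X → . num], [X' → . X] }  — shift
  I1: { [S → . ( id X], [S → . d num], [X → ( . S], [X → ( .] }  — shift, reduce
  I2: { [X' → X .] }  — accept
  I3: { [D → . d c], [D → . id d], [X → id . D D] }  — shift
  I4: { [X → num .] }  — reduce
  I5: { [D → . d c], [D → . id d], [X → id D . D] }  — shift
  I6: { [D → d . c] }  — shift
  I7: { [D → id . d] }  — shift
  I8: { [D → id d .] }  — reduce
  I9: { [D → d c .] }  — reduce
  I10: { [X → id D D .] }  — reduce
  I11: { [S → ( . id X] }  — shift
  I12: { [X → ( S .] }  — reduce
  I13: { [S → d . num] }  — shift
  I14: { [S → d num .] }  — reduce
  I15: { [S → ( id . X], [X → . ( S], [X → . (], [X → . id D D], [X → . num] }  — shift
  I16: { [S → ( id X .] }  — reduce

Conflict in state I1:
  Shift-reduce conflict between [X → ( .] and [S → . ( id X]
So the grammar is NOT LR(0).

Answer: No. Shift-reduce conflict between [X → ( .] and [S → . ( id X]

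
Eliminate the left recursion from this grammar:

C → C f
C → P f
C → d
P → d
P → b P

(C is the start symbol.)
C → P f C'
C → d C'
C' → f C'
C' → ε
P → d
P → b P

C is directly left-recursive. The standard transformation for
  A → A α₁ | ... | A α_m | β₁ | ... | β_n
is
  A  → β₁ A' | ... | β_n A'
  A' → α₁ A' | ... | α_m A' | ε

C → P f becomes C → P f C'
C → d becomes C → d C'
C → C f becomes C' → f C'
Add C' → ε

Productions for other non-terminals are unchanged:
  P → d
  P → b P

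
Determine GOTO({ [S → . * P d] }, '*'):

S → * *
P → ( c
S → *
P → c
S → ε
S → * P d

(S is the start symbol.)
{ [P → . ( c], [P → . c], [S → * . P d] }

GOTO(I, '*') = CLOSURE({ [A → αX.β] : [A → α.Xβ] ∈ I, X = '*' })

Items with dot before '*', with the dot advanced:
  [S → . * P d] → [S → * . P d]
Closure of the advanced items:
  [S → * . P d] has the dot before P: add [P → . ( c], [P → . c]

GOTO = { [P → . ( c], [P → . c], [S → * . P d] }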